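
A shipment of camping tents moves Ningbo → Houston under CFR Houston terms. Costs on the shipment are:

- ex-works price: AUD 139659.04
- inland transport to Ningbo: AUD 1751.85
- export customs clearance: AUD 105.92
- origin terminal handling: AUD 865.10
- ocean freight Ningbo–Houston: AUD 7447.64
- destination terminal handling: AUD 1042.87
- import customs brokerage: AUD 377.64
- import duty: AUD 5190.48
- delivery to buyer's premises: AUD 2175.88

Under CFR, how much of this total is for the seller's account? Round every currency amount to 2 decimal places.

CFR: the seller pays costs through ocean freight to the destination port, but not insurance.
Seller's account: goods 139659.04 + inland to port 1751.85 + export clearance 105.92 + origin terminal 865.10 + freight 7447.64 = 149829.55
Buyer's account: destination terminal 1042.87 + brokerage 377.64 + duty 5190.48 + delivery 2175.88 = 8786.87

Seller's account: AUD 149829.55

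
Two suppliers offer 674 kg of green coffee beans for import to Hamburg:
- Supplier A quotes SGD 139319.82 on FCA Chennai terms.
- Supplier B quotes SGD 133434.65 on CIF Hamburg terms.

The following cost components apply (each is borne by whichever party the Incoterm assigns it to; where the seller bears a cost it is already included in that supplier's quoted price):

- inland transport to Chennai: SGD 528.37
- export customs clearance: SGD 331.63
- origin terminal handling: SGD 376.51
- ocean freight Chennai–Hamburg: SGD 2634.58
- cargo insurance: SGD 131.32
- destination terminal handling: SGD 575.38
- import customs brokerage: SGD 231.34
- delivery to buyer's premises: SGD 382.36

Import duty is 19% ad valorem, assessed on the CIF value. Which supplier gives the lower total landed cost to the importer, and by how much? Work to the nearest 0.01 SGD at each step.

Supplier B is cheaper by SGD 10742.82

Supplier A (FCA):
CIF value = FCA price + origin terminal + freight + insurance = 139319.82 + 376.51 + 2634.58 + 131.32 = 142462.23
Import duty = 142462.23 × 19% = 27067.82
Buyer bears (A): 376.51 + 2634.58 + 131.32 + 575.38 + 231.34 + 382.36 = 4331.49
Landed cost (A) = invoice 139319.82 + 4331.49 + duty 27067.82 = 170719.13
Supplier B (CIF):
The CIF price already equals the CIF value: 133434.65
Import duty = 133434.65 × 19% = 25352.58
Buyer bears (B): 575.38 + 231.34 + 382.36 = 1189.08
Landed cost (B) = invoice 133434.65 + 1189.08 + duty 25352.58 = 159976.31
Difference = |170719.13 − 159976.31| = 10742.82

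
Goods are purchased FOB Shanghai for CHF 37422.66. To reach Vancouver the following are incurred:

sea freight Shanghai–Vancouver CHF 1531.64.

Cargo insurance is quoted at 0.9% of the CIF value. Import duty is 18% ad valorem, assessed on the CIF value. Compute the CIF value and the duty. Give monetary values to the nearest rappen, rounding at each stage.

Let C be the CIF value. C = FOB price + freight + 0.9% × C
C − 0.9% × C = 37422.66 + 1531.64
0.991 × C = 38954.30
C = 38954.30 / 0.991 = 39308.07
Insurance premium = 0.9% × 39308.07 = 353.77
Import duty = 39308.07 × 18% = 7075.45

CIF value: CHF 39308.07; import duty: CHF 7075.45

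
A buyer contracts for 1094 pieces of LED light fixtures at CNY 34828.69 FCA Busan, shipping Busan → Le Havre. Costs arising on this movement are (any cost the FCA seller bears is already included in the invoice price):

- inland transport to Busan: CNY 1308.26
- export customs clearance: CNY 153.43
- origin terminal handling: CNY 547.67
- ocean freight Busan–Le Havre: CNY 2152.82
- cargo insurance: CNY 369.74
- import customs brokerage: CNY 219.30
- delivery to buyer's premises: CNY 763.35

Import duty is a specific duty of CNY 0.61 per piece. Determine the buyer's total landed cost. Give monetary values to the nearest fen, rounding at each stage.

FCA: the seller delivers export-cleared goods to the carrier; the buyer bears costs from that point.
Already in the invoice (seller's account under FCA): inland to port, export clearance — exclude.
CIF value = FCA price + origin terminal + freight + insurance = 34828.69 + 547.67 + 2152.82 + 369.74 = 37898.92
Import duty = 1094 × 0.61 = 667.34
Buyer bears: origin terminal 547.67 + freight 2152.82 + insurance 369.74 + brokerage 219.30 + delivery 763.35 + duty 667.34 = 4720.22
Landed cost = invoice 34828.69 + 4720.22 = 39548.91

Total landed cost: CNY 39548.91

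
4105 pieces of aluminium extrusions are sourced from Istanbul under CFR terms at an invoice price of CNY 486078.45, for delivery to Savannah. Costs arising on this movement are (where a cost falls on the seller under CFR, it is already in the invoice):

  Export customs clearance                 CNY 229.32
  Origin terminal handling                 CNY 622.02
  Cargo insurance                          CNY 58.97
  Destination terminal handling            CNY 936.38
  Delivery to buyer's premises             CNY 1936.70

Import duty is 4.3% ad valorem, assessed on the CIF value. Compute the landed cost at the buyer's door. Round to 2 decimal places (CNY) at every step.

CFR: the seller pays costs through ocean freight to the destination port, but not insurance.
Already in the invoice (seller's account under CFR): export clearance, origin terminal — exclude.
CIF value = CFR price + insurance = 486078.45 + 58.97 = 486137.42
Import duty = 486137.42 × 4.3% = 20903.91
Buyer bears: insurance 58.97 + destination terminal 936.38 + delivery 1936.70 + duty 20903.91 = 23835.96
Landed cost = invoice 486078.45 + 23835.96 = 509914.41

Total landed cost: CNY 509914.41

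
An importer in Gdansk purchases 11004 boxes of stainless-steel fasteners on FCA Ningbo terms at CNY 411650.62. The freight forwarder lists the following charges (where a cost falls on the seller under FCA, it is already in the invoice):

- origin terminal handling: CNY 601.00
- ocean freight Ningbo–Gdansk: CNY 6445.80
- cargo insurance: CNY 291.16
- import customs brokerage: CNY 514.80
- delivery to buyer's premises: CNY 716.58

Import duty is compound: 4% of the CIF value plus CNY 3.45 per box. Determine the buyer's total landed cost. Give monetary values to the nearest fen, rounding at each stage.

FCA: the seller delivers export-cleared goods to the carrier; the buyer bears costs from that point.
CIF value = FCA price + origin terminal + freight + insurance = 411650.62 + 601.00 + 6445.80 + 291.16 = 418988.58
Ad valorem component: 418988.58 × 4% = 16759.54
Specific component: 11004 × 3.45 = 37963.80
Import duty = 16759.54 + 37963.80 = 54723.34
Buyer bears: origin terminal 601.00 + freight 6445.80 + insurance 291.16 + brokerage 514.80 + delivery 716.58 + duty 54723.34 = 63292.68
Landed cost = invoice 411650.62 + 63292.68 = 474943.30

Total landed cost: CNY 474943.30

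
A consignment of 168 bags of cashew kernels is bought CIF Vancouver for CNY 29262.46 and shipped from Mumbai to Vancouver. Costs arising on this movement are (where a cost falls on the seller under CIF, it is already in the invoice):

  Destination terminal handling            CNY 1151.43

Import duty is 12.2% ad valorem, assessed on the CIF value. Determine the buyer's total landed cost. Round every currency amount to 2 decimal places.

CIF: the seller pays costs through ocean freight and marine insurance to the destination port.
The CIF price already equals the CIF value: 29262.46
Import duty = 29262.46 × 12.2% = 3570.02
Buyer bears: destination terminal 1151.43 + duty 3570.02 = 4721.45
Landed cost = invoice 29262.46 + 4721.45 = 33983.91

Total landed cost: CNY 33983.91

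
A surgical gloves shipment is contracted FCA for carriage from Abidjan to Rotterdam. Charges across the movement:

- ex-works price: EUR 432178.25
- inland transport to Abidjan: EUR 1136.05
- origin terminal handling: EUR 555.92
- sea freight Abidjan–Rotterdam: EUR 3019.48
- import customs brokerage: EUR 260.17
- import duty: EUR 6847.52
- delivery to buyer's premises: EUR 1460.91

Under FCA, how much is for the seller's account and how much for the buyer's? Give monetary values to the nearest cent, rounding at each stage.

FCA: the seller delivers export-cleared goods to the carrier; the buyer bears costs from that point.
Seller's account: goods 432178.25 + inland to port 1136.05 = 433314.30
Buyer's account: origin terminal 555.92 + freight 3019.48 + brokerage 260.17 + duty 6847.52 + delivery 1460.91 = 12144.00

Seller: EUR 433314.30; buyer: EUR 12144.00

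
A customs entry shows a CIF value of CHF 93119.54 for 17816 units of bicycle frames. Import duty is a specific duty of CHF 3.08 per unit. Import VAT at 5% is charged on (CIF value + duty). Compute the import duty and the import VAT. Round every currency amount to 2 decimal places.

Import duty = 17816 × 3.08 = 54873.28
VAT base = CIF + duty = 93119.54 + 54873.28 = 147992.82
Import VAT = 147992.82 × 5% = 7399.64

Import duty: CHF 54873.28; import VAT: CHF 7399.64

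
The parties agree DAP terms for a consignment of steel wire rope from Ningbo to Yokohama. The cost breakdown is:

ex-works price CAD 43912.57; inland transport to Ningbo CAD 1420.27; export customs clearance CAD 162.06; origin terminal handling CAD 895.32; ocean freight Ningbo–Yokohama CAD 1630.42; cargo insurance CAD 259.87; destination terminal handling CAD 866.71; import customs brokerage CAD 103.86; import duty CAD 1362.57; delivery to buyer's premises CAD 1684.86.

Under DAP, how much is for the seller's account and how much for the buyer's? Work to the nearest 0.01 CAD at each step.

Seller: CAD 50832.08; buyer: CAD 1466.43

DAP: the seller bears all costs to the named destination except import duty and clearance.
Seller's account: goods 43912.57 + inland to port 1420.27 + export clearance 162.06 + origin terminal 895.32 + freight 1630.42 + insurance 259.87 + destination terminal 866.71 + delivery 1684.86 = 50832.08
Buyer's account: brokerage 103.86 + duty 1362.57 = 1466.43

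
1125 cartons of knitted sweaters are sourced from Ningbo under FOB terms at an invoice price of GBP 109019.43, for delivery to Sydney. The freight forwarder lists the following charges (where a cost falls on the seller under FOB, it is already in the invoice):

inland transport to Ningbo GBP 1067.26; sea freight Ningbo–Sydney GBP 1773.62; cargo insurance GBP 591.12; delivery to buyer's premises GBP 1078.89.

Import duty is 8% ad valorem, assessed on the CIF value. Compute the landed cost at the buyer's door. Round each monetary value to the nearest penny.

Total landed cost: GBP 121373.79

FOB: the seller bears costs until goods are on board at the origin port; the buyer bears freight, insurance and all costs thereafter.
Already in the invoice (seller's account under FOB): inland to port — exclude.
CIF value = FOB price + freight + insurance = 109019.43 + 1773.62 + 591.12 = 111384.17
Import duty = 111384.17 × 8% = 8910.73
Buyer bears: freight 1773.62 + insurance 591.12 + delivery 1078.89 + duty 8910.73 = 12354.36
Landed cost = invoice 109019.43 + 12354.36 = 121373.79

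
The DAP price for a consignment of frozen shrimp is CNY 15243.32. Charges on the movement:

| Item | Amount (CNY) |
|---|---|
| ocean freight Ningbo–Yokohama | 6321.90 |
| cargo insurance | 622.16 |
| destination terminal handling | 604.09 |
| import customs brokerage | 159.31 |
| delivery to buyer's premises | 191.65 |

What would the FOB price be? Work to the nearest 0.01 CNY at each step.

FOB price: CNY 7503.52

Not relevant to the conversion: brokerage — on the buyer under both terms; not part of either seller's price.
From DAP to FOB, the seller no longer bears: freight, insurance, destination terminal, delivery.
FOB price = 15243.32 − 6321.90 − 622.16 − 604.09 − 191.65 = 7503.52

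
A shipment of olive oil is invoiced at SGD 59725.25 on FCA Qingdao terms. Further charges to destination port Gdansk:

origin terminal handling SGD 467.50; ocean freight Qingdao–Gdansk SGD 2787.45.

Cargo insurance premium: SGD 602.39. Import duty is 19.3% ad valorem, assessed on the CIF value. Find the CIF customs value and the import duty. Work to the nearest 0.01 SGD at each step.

CIF = FCA price + pre-shipment costs + freight + insurance
CIF = 59725.25 + 467.50 + 2787.45 + 602.39 = 63582.59
Import duty = 63582.59 × 19.3% = 12271.44

CIF value: SGD 63582.59; import duty: SGD 12271.44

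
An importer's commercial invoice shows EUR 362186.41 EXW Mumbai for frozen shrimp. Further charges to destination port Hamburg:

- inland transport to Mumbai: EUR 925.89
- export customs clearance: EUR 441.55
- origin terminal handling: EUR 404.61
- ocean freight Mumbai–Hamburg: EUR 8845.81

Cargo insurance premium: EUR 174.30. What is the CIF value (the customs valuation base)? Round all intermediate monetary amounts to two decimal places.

CIF value: EUR 372978.57

CIF = EXW price + pre-shipment costs + freight + insurance
CIF = 362186.41 + 925.89 + 441.55 + 404.61 + 8845.81 + 174.30 = 372978.57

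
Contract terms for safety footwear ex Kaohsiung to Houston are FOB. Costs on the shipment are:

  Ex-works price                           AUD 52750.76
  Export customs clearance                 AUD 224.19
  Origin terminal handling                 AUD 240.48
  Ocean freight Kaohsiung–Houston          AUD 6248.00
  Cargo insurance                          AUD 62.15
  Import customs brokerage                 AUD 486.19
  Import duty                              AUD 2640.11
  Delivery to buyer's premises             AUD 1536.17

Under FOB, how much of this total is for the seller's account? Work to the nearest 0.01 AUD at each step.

FOB: the seller bears costs until goods are on board at the origin port; the buyer bears freight, insurance and all costs thereafter.
Seller's account: goods 52750.76 + export clearance 224.19 + origin terminal 240.48 = 53215.43
Buyer's account: freight 6248.00 + insurance 62.15 + brokerage 486.19 + duty 2640.11 + delivery 1536.17 = 10972.62

Seller's account: AUD 53215.43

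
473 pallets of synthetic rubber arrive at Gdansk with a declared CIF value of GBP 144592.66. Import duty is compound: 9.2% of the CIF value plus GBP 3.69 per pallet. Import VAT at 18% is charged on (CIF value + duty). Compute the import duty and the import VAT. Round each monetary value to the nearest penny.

Import duty: GBP 15047.89; import VAT: GBP 28735.30

Ad valorem component: 144592.66 × 9.2% = 13302.52
Specific component: 473 × 3.69 = 1745.37
Import duty = 13302.52 + 1745.37 = 15047.89
VAT base = CIF + duty = 144592.66 + 15047.89 = 159640.55
Import VAT = 159640.55 × 18% = 28735.30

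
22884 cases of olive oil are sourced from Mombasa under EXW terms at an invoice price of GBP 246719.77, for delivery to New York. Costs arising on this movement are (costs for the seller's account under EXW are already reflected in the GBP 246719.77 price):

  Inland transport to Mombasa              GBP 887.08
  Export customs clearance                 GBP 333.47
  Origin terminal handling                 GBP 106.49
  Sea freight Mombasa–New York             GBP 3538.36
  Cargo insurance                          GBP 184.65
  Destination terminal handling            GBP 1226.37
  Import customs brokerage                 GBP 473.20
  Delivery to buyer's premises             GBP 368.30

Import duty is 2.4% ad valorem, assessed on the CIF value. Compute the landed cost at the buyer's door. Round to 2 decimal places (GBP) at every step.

Total landed cost: GBP 259880.17

EXW: the seller makes goods available at their premises; the buyer bears all onward costs.
CIF value = EXW price + inland to port + export clearance + origin terminal + freight + insurance = 246719.77 + 887.08 + 333.47 + 106.49 + 3538.36 + 184.65 = 251769.82
Import duty = 251769.82 × 2.4% = 6042.48
Buyer bears: inland to port 887.08 + export clearance 333.47 + origin terminal 106.49 + freight 3538.36 + insurance 184.65 + destination terminal 1226.37 + brokerage 473.20 + delivery 368.30 + duty 6042.48 = 13160.40
Landed cost = invoice 246719.77 + 13160.40 = 259880.17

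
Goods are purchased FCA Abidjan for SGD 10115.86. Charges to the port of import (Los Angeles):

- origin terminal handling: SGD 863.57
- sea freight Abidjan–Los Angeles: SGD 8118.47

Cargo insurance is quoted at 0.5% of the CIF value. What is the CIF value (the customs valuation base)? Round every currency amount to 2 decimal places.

Let C be the CIF value. C = FCA price + pre-shipment costs + freight + 0.5% × C
C − 0.5% × C = 10115.86 + 863.57 + 8118.47
0.995 × C = 19097.90
C = 19097.90 / 0.995 = 19193.87
Insurance premium = 0.5% × 19193.87 = 95.97

CIF value: SGD 19193.87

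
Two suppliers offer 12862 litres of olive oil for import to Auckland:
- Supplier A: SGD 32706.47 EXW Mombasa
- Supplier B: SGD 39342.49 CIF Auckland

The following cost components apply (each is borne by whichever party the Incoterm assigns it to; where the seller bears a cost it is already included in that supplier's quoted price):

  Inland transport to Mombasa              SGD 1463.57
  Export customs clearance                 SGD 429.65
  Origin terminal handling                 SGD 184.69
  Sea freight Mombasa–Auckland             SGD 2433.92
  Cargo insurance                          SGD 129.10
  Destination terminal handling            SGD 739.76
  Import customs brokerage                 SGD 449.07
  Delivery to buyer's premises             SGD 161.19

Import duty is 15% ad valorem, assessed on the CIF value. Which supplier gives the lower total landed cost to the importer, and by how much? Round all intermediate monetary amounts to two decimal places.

Supplier A (EXW):
CIF value = EXW price + inland to port + export clearance + origin terminal + freight + insurance = 32706.47 + 1463.57 + 429.65 + 184.69 + 2433.92 + 129.10 = 37347.40
Import duty = 37347.40 × 15% = 5602.11
Buyer bears (A): 1463.57 + 429.65 + 184.69 + 2433.92 + 129.10 + 739.76 + 449.07 + 161.19 = 5990.95
Landed cost (A) = invoice 32706.47 + 5990.95 + duty 5602.11 = 44299.53
Supplier B (CIF):
The CIF price already equals the CIF value: 39342.49
Import duty = 39342.49 × 15% = 5901.37
Buyer bears (B): 739.76 + 449.07 + 161.19 = 1350.02
Landed cost (B) = invoice 39342.49 + 1350.02 + duty 5901.37 = 46593.88
Difference = |44299.53 − 46593.88| = 2294.35

Supplier A is cheaper by SGD 2294.35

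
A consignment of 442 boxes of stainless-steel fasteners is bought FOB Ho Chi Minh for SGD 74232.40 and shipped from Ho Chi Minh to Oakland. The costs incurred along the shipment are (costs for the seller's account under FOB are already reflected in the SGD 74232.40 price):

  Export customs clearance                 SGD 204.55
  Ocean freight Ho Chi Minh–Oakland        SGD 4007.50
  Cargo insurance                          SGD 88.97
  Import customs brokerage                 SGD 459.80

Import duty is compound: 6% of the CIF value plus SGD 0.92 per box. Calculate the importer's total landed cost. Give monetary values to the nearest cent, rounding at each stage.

FOB: the seller bears costs until goods are on board at the origin port; the buyer bears freight, insurance and all costs thereafter.
Already in the invoice (seller's account under FOB): export clearance — exclude.
CIF value = FOB price + freight + insurance = 74232.40 + 4007.50 + 88.97 = 78328.87
Ad valorem component: 78328.87 × 6% = 4699.73
Specific component: 442 × 0.92 = 406.64
Import duty = 4699.73 + 406.64 = 5106.37
Buyer bears: freight 4007.50 + insurance 88.97 + brokerage 459.80 + duty 5106.37 = 9662.64
Landed cost = invoice 74232.40 + 9662.64 = 83895.04

Total landed cost: SGD 83895.04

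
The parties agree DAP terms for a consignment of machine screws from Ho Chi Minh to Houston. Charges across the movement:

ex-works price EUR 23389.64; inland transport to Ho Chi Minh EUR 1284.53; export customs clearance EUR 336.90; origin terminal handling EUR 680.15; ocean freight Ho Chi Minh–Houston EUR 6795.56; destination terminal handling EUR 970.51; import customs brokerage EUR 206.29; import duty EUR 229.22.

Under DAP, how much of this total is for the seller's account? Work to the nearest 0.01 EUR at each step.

Seller's account: EUR 33457.29

DAP: the seller bears all costs to the named destination except import duty and clearance.
Seller's account: goods 23389.64 + inland to port 1284.53 + export clearance 336.90 + origin terminal 680.15 + freight 6795.56 + destination terminal 970.51 = 33457.29
Buyer's account: brokerage 206.29 + duty 229.22 = 435.51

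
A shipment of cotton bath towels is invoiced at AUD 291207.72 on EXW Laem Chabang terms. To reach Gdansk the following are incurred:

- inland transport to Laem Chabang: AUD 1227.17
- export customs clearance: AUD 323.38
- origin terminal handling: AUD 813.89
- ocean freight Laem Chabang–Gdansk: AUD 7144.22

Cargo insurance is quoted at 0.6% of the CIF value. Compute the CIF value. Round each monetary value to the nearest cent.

Let C be the CIF value. C = EXW price + pre-shipment costs + freight + 0.6% × C
C − 0.6% × C = 291207.72 + 1227.17 + 323.38 + 813.89 + 7144.22
0.994 × C = 300716.38
C = 300716.38 / 0.994 = 302531.57
Insurance premium = 0.6% × 302531.57 = 1815.19

CIF value: AUD 302531.57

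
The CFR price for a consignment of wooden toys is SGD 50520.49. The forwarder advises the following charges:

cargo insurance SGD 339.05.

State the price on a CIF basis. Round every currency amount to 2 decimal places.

From CFR to CIF, the seller additionally bears: insurance.
CIF price = 50520.49 + 339.05 = 50859.54

CIF price: SGD 50859.54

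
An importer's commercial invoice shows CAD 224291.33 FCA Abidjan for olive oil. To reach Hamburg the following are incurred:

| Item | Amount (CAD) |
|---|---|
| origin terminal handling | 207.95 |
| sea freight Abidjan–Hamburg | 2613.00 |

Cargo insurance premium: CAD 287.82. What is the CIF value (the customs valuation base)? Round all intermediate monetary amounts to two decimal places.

CIF = FCA price + pre-shipment costs + freight + insurance
CIF = 224291.33 + 207.95 + 2613.00 + 287.82 = 227400.10

CIF value: CAD 227400.10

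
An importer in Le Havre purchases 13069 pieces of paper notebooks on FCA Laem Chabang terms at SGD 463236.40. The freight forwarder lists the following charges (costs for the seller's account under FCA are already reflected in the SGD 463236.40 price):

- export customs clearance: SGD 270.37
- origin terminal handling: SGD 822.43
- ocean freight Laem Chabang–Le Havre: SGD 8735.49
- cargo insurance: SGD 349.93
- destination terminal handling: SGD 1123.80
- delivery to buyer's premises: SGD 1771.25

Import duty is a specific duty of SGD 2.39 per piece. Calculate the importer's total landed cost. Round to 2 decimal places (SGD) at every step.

Total landed cost: SGD 507274.21

FCA: the seller delivers export-cleared goods to the carrier; the buyer bears costs from that point.
Already in the invoice (seller's account under FCA): export clearance — exclude.
CIF value = FCA price + origin terminal + freight + insurance = 463236.40 + 822.43 + 8735.49 + 349.93 = 473144.25
Import duty = 13069 × 2.39 = 31234.91
Buyer bears: origin terminal 822.43 + freight 8735.49 + insurance 349.93 + destination terminal 1123.80 + delivery 1771.25 + duty 31234.91 = 44037.81
Landed cost = invoice 463236.40 + 44037.81 = 507274.21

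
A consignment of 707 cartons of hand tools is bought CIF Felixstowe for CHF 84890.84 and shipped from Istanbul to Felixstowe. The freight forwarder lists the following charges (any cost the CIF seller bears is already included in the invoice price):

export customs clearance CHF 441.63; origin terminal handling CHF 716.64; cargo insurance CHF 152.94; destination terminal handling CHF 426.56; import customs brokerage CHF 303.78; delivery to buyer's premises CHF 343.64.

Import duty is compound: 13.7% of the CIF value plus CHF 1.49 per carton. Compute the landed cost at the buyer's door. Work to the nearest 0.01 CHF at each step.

Total landed cost: CHF 98648.30

CIF: the seller pays costs through ocean freight and marine insurance to the destination port.
Already in the invoice (seller's account under CIF): export clearance, origin terminal, insurance — exclude.
The CIF price already equals the CIF value: 84890.84
Ad valorem component: 84890.84 × 13.7% = 11630.05
Specific component: 707 × 1.49 = 1053.43
Import duty = 11630.05 + 1053.43 = 12683.48
Buyer bears: destination terminal 426.56 + brokerage 303.78 + delivery 343.64 + duty 12683.48 = 13757.46
Landed cost = invoice 84890.84 + 13757.46 = 98648.30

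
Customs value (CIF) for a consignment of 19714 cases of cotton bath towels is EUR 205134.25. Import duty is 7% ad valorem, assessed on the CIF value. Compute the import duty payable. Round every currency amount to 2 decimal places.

Import duty: EUR 14359.40

Import duty = 205134.25 × 7% = 14359.40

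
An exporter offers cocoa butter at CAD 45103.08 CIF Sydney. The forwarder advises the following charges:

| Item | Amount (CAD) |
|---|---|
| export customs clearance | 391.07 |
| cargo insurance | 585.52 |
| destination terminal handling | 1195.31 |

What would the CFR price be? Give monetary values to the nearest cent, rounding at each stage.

Not relevant to the conversion: export clearance — on the seller under both CIF and CFR; already in the CIF price and stays in the CFR price. destination terminal — on the buyer under both terms; not part of either seller's price.
From CIF to CFR, the seller no longer bears: insurance.
CFR price = 45103.08 − 585.52 = 44517.56

CFR price: CAD 44517.56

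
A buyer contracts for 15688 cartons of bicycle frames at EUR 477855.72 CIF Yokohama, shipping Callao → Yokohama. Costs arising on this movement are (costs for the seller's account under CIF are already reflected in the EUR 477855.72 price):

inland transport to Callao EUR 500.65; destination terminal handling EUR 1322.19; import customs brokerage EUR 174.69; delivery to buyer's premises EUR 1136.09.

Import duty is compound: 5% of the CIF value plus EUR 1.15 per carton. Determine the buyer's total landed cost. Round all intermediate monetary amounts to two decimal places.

CIF: the seller pays costs through ocean freight and marine insurance to the destination port.
Already in the invoice (seller's account under CIF): inland to port — exclude.
The CIF price already equals the CIF value: 477855.72
Ad valorem component: 477855.72 × 5% = 23892.79
Specific component: 15688 × 1.15 = 18041.20
Import duty = 23892.79 + 18041.20 = 41933.99
Buyer bears: destination terminal 1322.19 + brokerage 174.69 + delivery 1136.09 + duty 41933.99 = 44566.96
Landed cost = invoice 477855.72 + 44566.96 = 522422.68

Total landed cost: EUR 522422.68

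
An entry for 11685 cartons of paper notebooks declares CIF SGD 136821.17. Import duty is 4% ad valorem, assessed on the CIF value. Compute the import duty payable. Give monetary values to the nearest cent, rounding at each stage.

Import duty: SGD 5472.85

Import duty = 136821.17 × 4% = 5472.85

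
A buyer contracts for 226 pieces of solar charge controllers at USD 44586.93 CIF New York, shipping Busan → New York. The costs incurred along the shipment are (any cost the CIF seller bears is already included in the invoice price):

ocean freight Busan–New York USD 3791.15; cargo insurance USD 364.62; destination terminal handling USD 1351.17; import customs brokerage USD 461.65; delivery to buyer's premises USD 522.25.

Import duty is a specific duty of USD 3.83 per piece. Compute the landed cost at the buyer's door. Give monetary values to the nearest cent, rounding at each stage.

Total landed cost: USD 47787.58

CIF: the seller pays costs through ocean freight and marine insurance to the destination port.
Already in the invoice (seller's account under CIF): freight, insurance — exclude.
The CIF price already equals the CIF value: 44586.93
Import duty = 226 × 3.83 = 865.58
Buyer bears: destination terminal 1351.17 + brokerage 461.65 + delivery 522.25 + duty 865.58 = 3200.65
Landed cost = invoice 44586.93 + 3200.65 = 47787.58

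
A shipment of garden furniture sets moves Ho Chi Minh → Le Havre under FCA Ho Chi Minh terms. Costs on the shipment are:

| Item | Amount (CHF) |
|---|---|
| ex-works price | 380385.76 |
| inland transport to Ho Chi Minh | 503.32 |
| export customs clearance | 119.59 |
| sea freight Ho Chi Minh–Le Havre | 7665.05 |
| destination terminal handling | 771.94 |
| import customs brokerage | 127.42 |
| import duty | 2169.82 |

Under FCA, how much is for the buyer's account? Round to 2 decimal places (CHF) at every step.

Buyer's account: CHF 10734.23

FCA: the seller delivers export-cleared goods to the carrier; the buyer bears costs from that point.
Seller's account: goods 380385.76 + inland to port 503.32 + export clearance 119.59 = 381008.67
Buyer's account: freight 7665.05 + destination terminal 771.94 + brokerage 127.42 + duty 2169.82 = 10734.23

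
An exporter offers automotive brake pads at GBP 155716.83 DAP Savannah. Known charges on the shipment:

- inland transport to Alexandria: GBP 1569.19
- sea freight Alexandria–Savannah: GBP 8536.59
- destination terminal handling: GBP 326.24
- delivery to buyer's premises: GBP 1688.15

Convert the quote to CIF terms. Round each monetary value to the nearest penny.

Not relevant to the conversion: freight, inland to port — on the seller under both DAP and CIF; already in the DAP price and stays in the CIF price.
From DAP to CIF, the seller no longer bears: destination terminal, delivery.
CIF price = 155716.83 − 326.24 − 1688.15 = 153702.44

CIF price: GBP 153702.44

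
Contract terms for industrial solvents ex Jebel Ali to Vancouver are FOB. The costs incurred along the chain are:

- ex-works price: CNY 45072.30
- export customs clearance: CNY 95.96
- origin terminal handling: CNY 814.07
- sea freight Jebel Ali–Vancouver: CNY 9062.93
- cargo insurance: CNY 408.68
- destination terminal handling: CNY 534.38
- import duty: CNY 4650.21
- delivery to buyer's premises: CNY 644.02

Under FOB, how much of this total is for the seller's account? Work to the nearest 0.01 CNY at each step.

FOB: the seller bears costs until goods are on board at the origin port; the buyer bears freight, insurance and all costs thereafter.
Seller's account: goods 45072.30 + export clearance 95.96 + origin terminal 814.07 = 45982.33
Buyer's account: freight 9062.93 + insurance 408.68 + destination terminal 534.38 + duty 4650.21 + delivery 644.02 = 15300.22

Seller's account: CNY 45982.33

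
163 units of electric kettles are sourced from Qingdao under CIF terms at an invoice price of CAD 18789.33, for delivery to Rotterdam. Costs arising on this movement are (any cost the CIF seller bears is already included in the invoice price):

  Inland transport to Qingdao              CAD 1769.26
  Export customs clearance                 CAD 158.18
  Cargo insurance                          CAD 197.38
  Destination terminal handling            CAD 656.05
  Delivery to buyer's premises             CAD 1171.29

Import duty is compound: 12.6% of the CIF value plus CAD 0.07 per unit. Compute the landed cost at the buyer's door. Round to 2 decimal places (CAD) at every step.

CIF: the seller pays costs through ocean freight and marine insurance to the destination port.
Already in the invoice (seller's account under CIF): inland to port, export clearance, insurance — exclude.
The CIF price already equals the CIF value: 18789.33
Ad valorem component: 18789.33 × 12.6% = 2367.46
Specific component: 163 × 0.07 = 11.41
Import duty = 2367.46 + 11.41 = 2378.87
Buyer bears: destination terminal 656.05 + delivery 1171.29 + duty 2378.87 = 4206.21
Landed cost = invoice 18789.33 + 4206.21 = 22995.54

Total landed cost: CAD 22995.54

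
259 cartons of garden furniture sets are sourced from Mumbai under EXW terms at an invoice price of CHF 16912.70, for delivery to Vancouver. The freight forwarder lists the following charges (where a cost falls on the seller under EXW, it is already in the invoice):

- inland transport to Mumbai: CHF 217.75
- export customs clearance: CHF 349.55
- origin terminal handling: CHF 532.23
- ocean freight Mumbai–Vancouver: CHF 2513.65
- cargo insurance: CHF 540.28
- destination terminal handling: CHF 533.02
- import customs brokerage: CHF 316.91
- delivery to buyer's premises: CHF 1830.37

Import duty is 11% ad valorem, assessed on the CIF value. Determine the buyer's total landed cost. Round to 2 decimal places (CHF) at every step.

EXW: the seller makes goods available at their premises; the buyer bears all onward costs.
CIF value = EXW price + inland to port + export clearance + origin terminal + freight + insurance = 16912.70 + 217.75 + 349.55 + 532.23 + 2513.65 + 540.28 = 21066.16
Import duty = 21066.16 × 11% = 2317.28
Buyer bears: inland to port 217.75 + export clearance 349.55 + origin terminal 532.23 + freight 2513.65 + insurance 540.28 + destination terminal 533.02 + brokerage 316.91 + delivery 1830.37 + duty 2317.28 = 9151.04
Landed cost = invoice 16912.70 + 9151.04 = 26063.74

Total landed cost: CHF 26063.74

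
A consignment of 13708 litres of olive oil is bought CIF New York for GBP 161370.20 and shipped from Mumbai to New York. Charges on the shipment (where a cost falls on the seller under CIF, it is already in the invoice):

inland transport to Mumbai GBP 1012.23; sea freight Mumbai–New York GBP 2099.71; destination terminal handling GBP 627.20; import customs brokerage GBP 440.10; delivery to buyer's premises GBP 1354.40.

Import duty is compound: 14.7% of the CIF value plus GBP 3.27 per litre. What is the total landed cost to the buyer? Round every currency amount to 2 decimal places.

CIF: the seller pays costs through ocean freight and marine insurance to the destination port.
Already in the invoice (seller's account under CIF): inland to port, freight — exclude.
The CIF price already equals the CIF value: 161370.20
Ad valorem component: 161370.20 × 14.7% = 23721.42
Specific component: 13708 × 3.27 = 44825.16
Import duty = 23721.42 + 44825.16 = 68546.58
Buyer bears: destination terminal 627.20 + brokerage 440.10 + delivery 1354.40 + duty 68546.58 = 70968.28
Landed cost = invoice 161370.20 + 70968.28 = 232338.48

Total landed cost: GBP 232338.48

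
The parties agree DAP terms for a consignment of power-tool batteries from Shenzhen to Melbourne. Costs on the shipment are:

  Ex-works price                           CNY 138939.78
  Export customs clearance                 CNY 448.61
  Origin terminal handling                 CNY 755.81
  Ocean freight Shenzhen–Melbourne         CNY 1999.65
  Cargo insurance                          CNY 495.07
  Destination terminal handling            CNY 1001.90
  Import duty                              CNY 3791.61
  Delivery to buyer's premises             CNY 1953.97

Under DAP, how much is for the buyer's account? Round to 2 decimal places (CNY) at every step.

DAP: the seller bears all costs to the named destination except import duty and clearance.
Seller's account: goods 138939.78 + export clearance 448.61 + origin terminal 755.81 + freight 1999.65 + insurance 495.07 + destination terminal 1001.90 + delivery 1953.97 = 145594.79
Buyer's account: duty 3791.61 = 3791.61

Buyer's account: CNY 3791.61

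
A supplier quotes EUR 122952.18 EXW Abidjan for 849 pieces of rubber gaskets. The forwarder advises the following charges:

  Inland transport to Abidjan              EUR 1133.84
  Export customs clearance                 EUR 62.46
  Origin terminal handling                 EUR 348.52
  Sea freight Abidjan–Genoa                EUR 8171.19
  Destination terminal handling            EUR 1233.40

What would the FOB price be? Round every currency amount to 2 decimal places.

FOB price: EUR 124497.00

Not relevant to the conversion: freight, destination terminal — on the buyer under both terms; not part of either seller's price.
From EXW to FOB, the seller additionally bears: inland to port, export clearance, origin terminal.
FOB price = 122952.18 + 1133.84 + 62.46 + 348.52 = 124497.00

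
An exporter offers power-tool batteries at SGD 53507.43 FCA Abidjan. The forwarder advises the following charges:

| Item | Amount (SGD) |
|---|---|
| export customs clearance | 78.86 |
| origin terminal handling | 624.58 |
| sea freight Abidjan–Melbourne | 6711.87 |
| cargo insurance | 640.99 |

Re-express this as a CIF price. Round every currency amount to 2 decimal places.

CIF price: SGD 61484.87

Not relevant to the conversion: export clearance — on the seller under both FCA and CIF; already in the FCA price and stays in the CIF price.
From FCA to CIF, the seller additionally bears: origin terminal, freight, insurance.
CIF price = 53507.43 + 624.58 + 6711.87 + 640.99 = 61484.87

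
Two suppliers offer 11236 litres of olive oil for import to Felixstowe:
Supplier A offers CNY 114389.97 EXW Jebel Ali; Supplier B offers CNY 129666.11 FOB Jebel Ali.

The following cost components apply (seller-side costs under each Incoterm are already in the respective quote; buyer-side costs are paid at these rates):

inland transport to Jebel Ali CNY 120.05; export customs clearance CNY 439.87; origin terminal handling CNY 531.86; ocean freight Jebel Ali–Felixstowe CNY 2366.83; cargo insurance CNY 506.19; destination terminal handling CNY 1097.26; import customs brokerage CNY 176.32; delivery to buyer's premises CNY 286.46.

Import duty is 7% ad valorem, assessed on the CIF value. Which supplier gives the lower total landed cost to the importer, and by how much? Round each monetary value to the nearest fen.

Supplier A (EXW):
CIF value = EXW price + inland to port + export clearance + origin terminal + freight + insurance = 114389.97 + 120.05 + 439.87 + 531.86 + 2366.83 + 506.19 = 118354.77
Import duty = 118354.77 × 7% = 8284.83
Buyer bears (A): 120.05 + 439.87 + 531.86 + 2366.83 + 506.19 + 1097.26 + 176.32 + 286.46 = 5524.84
Landed cost (A) = invoice 114389.97 + 5524.84 + duty 8284.83 = 128199.64
Supplier B (FOB):
CIF value = FOB price + freight + insurance = 129666.11 + 2366.83 + 506.19 = 132539.13
Import duty = 132539.13 × 7% = 9277.74
Buyer bears (B): 2366.83 + 506.19 + 1097.26 + 176.32 + 286.46 = 4433.06
Landed cost (B) = invoice 129666.11 + 4433.06 + duty 9277.74 = 143376.91
Difference = |128199.64 − 143376.91| = 15177.27

Supplier A is cheaper by CNY 15177.27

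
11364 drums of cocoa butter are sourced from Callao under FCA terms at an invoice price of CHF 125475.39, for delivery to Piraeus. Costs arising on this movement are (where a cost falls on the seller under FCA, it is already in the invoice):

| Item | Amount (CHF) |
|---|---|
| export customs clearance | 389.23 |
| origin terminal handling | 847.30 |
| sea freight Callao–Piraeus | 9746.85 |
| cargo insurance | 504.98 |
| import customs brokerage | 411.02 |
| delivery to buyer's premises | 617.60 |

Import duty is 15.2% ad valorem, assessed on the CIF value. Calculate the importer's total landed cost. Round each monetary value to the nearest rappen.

Total landed cost: CHF 158362.47

FCA: the seller delivers export-cleared goods to the carrier; the buyer bears costs from that point.
Already in the invoice (seller's account under FCA): export clearance — exclude.
CIF value = FCA price + origin terminal + freight + insurance = 125475.39 + 847.30 + 9746.85 + 504.98 = 136574.52
Import duty = 136574.52 × 15.2% = 20759.33
Buyer bears: origin terminal 847.30 + freight 9746.85 + insurance 504.98 + brokerage 411.02 + delivery 617.60 + duty 20759.33 = 32887.08
Landed cost = invoice 125475.39 + 32887.08 = 158362.47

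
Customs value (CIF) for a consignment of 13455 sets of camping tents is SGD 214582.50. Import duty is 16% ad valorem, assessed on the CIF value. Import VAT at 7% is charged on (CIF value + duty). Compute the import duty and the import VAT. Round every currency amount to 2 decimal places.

Import duty: SGD 34333.20; import VAT: SGD 17424.10

Import duty = 214582.50 × 16% = 34333.20
VAT base = CIF + duty = 214582.50 + 34333.20 = 248915.70
Import VAT = 248915.70 × 7% = 17424.10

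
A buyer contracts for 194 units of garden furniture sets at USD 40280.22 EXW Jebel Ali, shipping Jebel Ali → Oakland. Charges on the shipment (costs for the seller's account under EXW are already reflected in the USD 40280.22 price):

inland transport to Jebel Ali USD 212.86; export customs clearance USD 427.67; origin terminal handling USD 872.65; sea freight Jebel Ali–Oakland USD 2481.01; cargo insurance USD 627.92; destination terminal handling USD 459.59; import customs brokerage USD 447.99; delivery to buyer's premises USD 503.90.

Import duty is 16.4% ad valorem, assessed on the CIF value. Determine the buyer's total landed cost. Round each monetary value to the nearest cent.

EXW: the seller makes goods available at their premises; the buyer bears all onward costs.
CIF value = EXW price + inland to port + export clearance + origin terminal + freight + insurance = 40280.22 + 212.86 + 427.67 + 872.65 + 2481.01 + 627.92 = 44902.33
Import duty = 44902.33 × 16.4% = 7363.98
Buyer bears: inland to port 212.86 + export clearance 427.67 + origin terminal 872.65 + freight 2481.01 + insurance 627.92 + destination terminal 459.59 + brokerage 447.99 + delivery 503.90 + duty 7363.98 = 13397.57
Landed cost = invoice 40280.22 + 13397.57 = 53677.79

Total landed cost: USD 53677.79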